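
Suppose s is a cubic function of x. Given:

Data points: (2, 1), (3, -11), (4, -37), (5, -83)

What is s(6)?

-155

Write s(x) = ax³ + bx² + cx + d; the 4 given values yield a linear system in the 4 coefficients.
Solving, s(x) = -x³ + 2x² - 3x + 7.
Then s(6) = -155.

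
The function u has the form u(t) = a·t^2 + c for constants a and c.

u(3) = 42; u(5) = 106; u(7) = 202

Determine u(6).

150

From u(3) = 42 and u(5) = 106: 9a + c = 42 and 25a + c = 106.
Subtracting: 16a = 64, so a = 4; then c = 42 − 4·9 = 6.
So u(t) = 4t² + 6, and u(6) = 150.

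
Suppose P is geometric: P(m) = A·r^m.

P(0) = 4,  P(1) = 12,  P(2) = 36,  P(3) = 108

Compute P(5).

972

Consecutive ratio: 12/4 = 3, and 36/12 = 3, so r = 3.
Then A·3^0 = 4 gives A = 4, and P(m) = 4·3^m.
P(5) = 4·3^5 = 972.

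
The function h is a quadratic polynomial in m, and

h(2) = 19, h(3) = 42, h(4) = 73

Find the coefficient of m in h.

3

Write h(m) = am² + bm + c; the 3 given values yield a linear system in the 3 coefficients.
Solving, h(m) = 4m² + 3m - 3.
The coefficient of m is 3.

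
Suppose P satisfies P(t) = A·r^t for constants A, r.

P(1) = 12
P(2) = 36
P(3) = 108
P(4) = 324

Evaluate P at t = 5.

972

Consecutive ratio: 36/12 = 3, and 108/36 = 3, so r = 3.
Then A·3^1 = 12 gives A = 4, and P(t) = 4·3^t.
P(5) = 4·3^5 = 972.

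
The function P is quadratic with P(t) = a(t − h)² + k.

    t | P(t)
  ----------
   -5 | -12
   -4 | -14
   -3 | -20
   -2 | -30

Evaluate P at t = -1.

First differences -2, -6, -10; second difference -4 = 2a, so a = -2.
Expanding, the t-coefficient is −2ah = 4h; matching it to the data gives h = -5, and then k = -12.
So P(t) = -2(t + 5)² − 12.
P(-1) = -2·4² − 12 = -44.

-44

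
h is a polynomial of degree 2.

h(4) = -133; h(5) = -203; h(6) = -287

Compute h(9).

-623

Write h(n) = an² + bn + c; the 3 given values yield a linear system in the 3 coefficients.
Solving, h(n) = -7n² - 7n + 7.
Then h(9) = -623.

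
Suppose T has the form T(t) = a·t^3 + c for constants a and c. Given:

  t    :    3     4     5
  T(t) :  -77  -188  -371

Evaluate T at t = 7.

From T(3) = -77 and T(4) = -188: 27a + c = -77 and 64a + c = -188.
Subtracting: 37a = -111, so a = -3; then c = -77 − (-3)·27 = 4.
So T(t) = -3t³ + 4, and T(7) = -1025.

-1025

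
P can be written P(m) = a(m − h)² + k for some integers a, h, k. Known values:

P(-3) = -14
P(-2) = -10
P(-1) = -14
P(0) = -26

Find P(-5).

-46

First differences 4, -4, -12; second difference -8 = 2a, so a = -4.
Expanding, the m-coefficient is −2ah = 8h; matching it to the data gives h = -2, and then k = -10.
So P(m) = -4(m + 2)² − 10.
P(-5) = -4·(-3)² − 10 = -46.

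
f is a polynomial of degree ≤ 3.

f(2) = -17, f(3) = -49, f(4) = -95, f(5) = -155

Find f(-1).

-5

First differences: -32, -46, -60. Second differences: -14, -14.
Level-2 differences are constant, so f has degree 2.
Fitting a degree-2 polynomial gives f(x) = -7x² + 3x + 5.
Then f(-1) = -5.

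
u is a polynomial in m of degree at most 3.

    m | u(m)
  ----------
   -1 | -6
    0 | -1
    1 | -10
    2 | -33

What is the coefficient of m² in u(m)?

-7

Write u(m) = am³ + bm² + cm + d; the 4 given values yield a linear system in the 4 coefficients.
Solving, the leading coefficient vanishes, and u(m) = -7m² - 2m - 1.
The coefficient of m² is -7.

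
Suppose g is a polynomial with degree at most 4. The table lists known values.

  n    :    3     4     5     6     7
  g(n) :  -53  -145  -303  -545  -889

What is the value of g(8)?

First differences: -92, -158, -242, -344. Second differences: -66, -84, -102. Third differences: -18, -18.
Level-3 differences are constant, so g has degree 3.
Fitting a degree-3 polynomial gives g(n) = -3n³ + 3n² - 2n + 7.
Then g(8) = -1353.

-1353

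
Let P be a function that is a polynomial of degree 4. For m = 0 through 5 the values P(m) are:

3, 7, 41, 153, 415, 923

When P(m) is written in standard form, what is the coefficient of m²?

Write P(m) = am^4 + bm³ + cm² + dm + e; the 6 given values yield a linear system in the 5 coefficients.
Solving, P(m) = m^4 + 2m³ + 2m² - m + 3.
The coefficient of m² is 2.

2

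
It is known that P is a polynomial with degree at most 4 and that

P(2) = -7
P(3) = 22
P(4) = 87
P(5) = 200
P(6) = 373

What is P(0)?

-5

Write P(t) = at^4 + bt³ + ct² + dt + e; the 5 given values yield a linear system in the 5 coefficients.
Solving, the leading coefficient vanishes, and P(t) = 2t³ - 9t - 5.
The constant term is P(0) = -5.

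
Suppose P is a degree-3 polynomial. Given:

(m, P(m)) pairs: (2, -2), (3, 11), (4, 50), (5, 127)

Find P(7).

443

Write P(m) = am³ + bm² + cm + d; the 4 given values yield a linear system in the 4 coefficients.
Solving, P(m) = 2m³ - 5m² + 2.
Then P(7) = 443.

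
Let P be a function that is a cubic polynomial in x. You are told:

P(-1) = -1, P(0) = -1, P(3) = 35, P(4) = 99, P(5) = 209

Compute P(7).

Write P(x) = ax³ + bx² + cx + d; the 5 given values yield a linear system in the 4 coefficients.
Solving, P(x) = 2x³ - x² - 3x - 1.
Then P(7) = 615.

615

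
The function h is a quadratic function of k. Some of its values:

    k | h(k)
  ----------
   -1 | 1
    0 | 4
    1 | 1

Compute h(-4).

-44

Write h(k) = ak² + bk + c; the 3 given values yield a linear system in the 3 coefficients.
Solving, h(k) = -3k² + 4.
Then h(-4) = -44.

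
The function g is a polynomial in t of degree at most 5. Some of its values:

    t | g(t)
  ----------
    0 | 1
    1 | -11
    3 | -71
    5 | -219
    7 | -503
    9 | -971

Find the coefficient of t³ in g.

-1

Write g(t) = at^5 + bt^4 + ct³ + dt² + et + p; the 6 given values yield a linear system in the 6 coefficients.
Solving, the top 2 coefficients vanish, and g(t) = -t³ - 2t² - 9t + 1.
The coefficient of t³ is -1.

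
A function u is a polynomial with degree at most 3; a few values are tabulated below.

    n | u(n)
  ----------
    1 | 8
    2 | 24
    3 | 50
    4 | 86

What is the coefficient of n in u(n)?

First differences: 16, 26, 36. Second differences: 10, 10.
Level-2 differences are constant, so u has degree 2.
Fitting a degree-2 polynomial gives u(n) = 5n² + n + 2.
The coefficient of n is 1.

1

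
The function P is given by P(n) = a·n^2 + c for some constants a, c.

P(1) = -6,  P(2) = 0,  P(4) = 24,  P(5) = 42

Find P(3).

From P(1) = -6 and P(2) = 0: 1a + c = -6 and 4a + c = 0.
Subtracting: 3a = 6, so a = 2; then c = -6 − 2·1 = -8.
So P(n) = 2n² − 8, and P(3) = 10.

10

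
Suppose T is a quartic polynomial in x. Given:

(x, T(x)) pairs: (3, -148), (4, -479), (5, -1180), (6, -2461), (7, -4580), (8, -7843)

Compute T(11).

First differences: -331, -701, -1281, -2119, -3263. Second differences: -370, -580, -838, -1144. Third differences: -210, -258, -306. Fourth differences: -48, -48.
Level-4 differences are constant, so T has degree 4.
Fitting a degree-4 polynomial gives T(x) = -2x^4 + x³ - 3x² + 3x + 5.
Then T(11) = -28276.

-28276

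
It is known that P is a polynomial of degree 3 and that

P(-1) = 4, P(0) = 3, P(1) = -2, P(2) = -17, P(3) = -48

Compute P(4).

-101

Write P(m) = am³ + bm² + cm + d; the 5 given values yield a linear system in the 4 coefficients.
Solving, P(m) = -m³ - 2m² - 2m + 3.
Then P(4) = -101.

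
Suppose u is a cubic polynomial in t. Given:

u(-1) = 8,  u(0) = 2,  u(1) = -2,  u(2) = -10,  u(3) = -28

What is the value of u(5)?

Write u(t) = at³ + bt² + ct + d; the 5 given values yield a linear system in the 4 coefficients.
Solving, u(t) = -t³ + t² - 4t + 2.
Then u(5) = -118.

-118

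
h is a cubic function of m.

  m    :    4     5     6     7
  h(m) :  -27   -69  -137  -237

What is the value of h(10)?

-789

Write h(m) = am³ + bm² + cm + d; the 4 given values yield a linear system in the 4 coefficients.
Solving, h(m) = -m³ + 2m² + m + 1.
Then h(10) = -789.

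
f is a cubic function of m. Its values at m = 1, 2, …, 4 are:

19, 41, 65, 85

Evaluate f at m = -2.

Write f(m) = am³ + bm² + cm + d; the 4 given values yield a linear system in the 4 coefficients.
Solving, f(m) = -m³ + 7m² + 8m + 5.
Then f(-2) = 25.

25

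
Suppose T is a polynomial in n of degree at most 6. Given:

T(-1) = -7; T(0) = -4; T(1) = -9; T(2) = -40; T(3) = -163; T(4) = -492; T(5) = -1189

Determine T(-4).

-604

Write T(n) = an^6 + bn^5 + cn^4 + dn³ + en² + pn + q; the 7 given values yield a linear system in the 7 coefficients.
Solving, the top 2 coefficients vanish, and T(n) = -2n^4 + n³ - 2n² - 2n - 4.
Then T(-4) = -604.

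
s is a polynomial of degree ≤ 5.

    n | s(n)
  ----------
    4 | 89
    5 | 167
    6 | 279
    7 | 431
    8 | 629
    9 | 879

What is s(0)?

First differences: 78, 112, 152, 198, 250. Second differences: 34, 40, 46, 52. Third differences: 6, 6, 6.
Level-3 differences are constant, so s has degree 3.
Fitting a degree-3 polynomial gives s(n) = n³ + 2n² - n - 3.
The constant term is s(0) = -3.

-3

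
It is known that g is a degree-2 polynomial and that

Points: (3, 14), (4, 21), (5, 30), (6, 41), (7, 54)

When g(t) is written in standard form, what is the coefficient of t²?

First differences: 7, 9, 11, 13. Second differences: 2, 2, 2.
Level-2 differences are constant, so g has degree 2.
Fitting a degree-2 polynomial gives g(t) = t² + 5.
The coefficient of t² is 1.

1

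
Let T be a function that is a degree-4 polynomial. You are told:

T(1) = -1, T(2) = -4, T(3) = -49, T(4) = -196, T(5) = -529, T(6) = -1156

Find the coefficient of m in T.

First differences: -3, -45, -147, -333, -627. Second differences: -42, -102, -186, -294. Third differences: -60, -84, -108. Fourth differences: -24, -24.
Level-4 differences are constant, so T has degree 4.
Fitting a degree-4 polynomial gives T(m) = -m^4 + 4m² - 4.
The coefficient of m is 0.

0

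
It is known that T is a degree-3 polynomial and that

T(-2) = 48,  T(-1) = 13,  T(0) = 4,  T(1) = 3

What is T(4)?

Write T(n) = an³ + bn² + cn + d; the 4 given values yield a linear system in the 4 coefficients.
Solving, T(n) = -3n³ + 4n² - 2n + 4.
Then T(4) = -132.

-132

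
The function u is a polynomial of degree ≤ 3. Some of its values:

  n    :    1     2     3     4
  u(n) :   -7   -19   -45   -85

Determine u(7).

-289

First differences: -12, -26, -40. Second differences: -14, -14.
Level-2 differences are constant, so u has degree 2.
Fitting a degree-2 polynomial gives u(n) = -7n² + 9n - 9.
Then u(7) = -289.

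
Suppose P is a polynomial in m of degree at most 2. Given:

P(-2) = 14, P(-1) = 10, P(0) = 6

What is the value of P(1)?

Write P(m) = am² + bm + c; the 3 given values yield a linear system in the 3 coefficients.
Solving, the leading coefficient vanishes, and P(m) = -4m + 6.
Then P(1) = 2.

2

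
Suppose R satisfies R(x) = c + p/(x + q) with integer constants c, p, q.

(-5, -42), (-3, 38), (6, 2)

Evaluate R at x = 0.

8

(R(x) − c)(x + q) = p for each data point; the three points give a linear system in c and q, then p follows.
Solving: c = -2, q = 4, p = 40, so R(x) = -2 + 40/(x + 4).
Then R(0) = -2 + 40/4 = 8.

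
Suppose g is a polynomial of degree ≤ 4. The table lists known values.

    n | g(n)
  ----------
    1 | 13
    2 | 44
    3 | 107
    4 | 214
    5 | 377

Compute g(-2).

First differences: 31, 63, 107, 163. Second differences: 32, 44, 56. Third differences: 12, 12.
Level-3 differences are constant, so g has degree 3.
Fitting a degree-3 polynomial gives g(n) = 2n³ + 4n² + 5n + 2.
Then g(-2) = -8.

-8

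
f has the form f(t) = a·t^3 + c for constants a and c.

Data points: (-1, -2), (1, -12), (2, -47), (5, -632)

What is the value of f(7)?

-1722

From f(-1) = -2 and f(1) = -12: -1a + c = -2 and 1a + c = -12.
Subtracting: 2a = -10, so a = -5; then c = -2 − (-5)·(-1) = -7.
So f(t) = -5t³ − 7, and f(7) = -1722.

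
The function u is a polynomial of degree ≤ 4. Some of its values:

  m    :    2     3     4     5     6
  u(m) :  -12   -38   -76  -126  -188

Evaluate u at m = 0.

First differences: -26, -38, -50, -62. Second differences: -12, -12, -12.
Level-2 differences are constant, so u has degree 2.
Fitting a degree-2 polynomial gives u(m) = -6m² + 4m + 4.
Then u(0) = 4.

4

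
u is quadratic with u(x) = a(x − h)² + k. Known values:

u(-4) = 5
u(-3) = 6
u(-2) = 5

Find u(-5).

First differences 1, -1; second difference -2 = 2a, so a = -1.
Expanding, the x-coefficient is −2ah = 2h; matching it to the data gives h = -3, and then k = 6.
So u(x) = -1(x + 3)² + 6.
u(-5) = -1·(-2)² + 6 = 2.

2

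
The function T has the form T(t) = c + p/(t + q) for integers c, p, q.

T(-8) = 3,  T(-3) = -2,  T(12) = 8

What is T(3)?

14

(T(t) − c)(t + q) = p for each data point; the three points give a linear system in c and q, then p follows.
Solving: c = 6, q = 0, p = 24, so T(t) = 6 + 24/(t + 0).
Then T(3) = 6 + 24/3 = 14.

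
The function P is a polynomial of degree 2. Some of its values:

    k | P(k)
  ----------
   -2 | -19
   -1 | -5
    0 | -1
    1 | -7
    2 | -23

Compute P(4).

First differences: 14, 4, -6, -16. Second differences: -10, -10, -10.
Level-2 differences are constant, so P has degree 2.
Fitting a degree-2 polynomial gives P(k) = -5k² - k - 1.
Then P(4) = -85.

-85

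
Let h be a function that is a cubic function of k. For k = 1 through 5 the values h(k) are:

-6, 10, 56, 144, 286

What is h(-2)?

6

First differences: 16, 46, 88, 142. Second differences: 30, 42, 54. Third differences: 12, 12.
Level-3 differences are constant, so h has degree 3.
Fitting a degree-3 polynomial gives h(k) = 2k³ + 3k² - 7k - 4.
Then h(-2) = 6.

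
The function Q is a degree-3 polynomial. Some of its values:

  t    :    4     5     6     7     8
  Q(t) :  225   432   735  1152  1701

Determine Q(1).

Write Q(t) = at³ + bt² + ct + d; the 5 given values yield a linear system in the 4 coefficients.
Solving, Q(t) = 3t³ + 3t² - 3t - 3.
Then Q(1) = 0.

0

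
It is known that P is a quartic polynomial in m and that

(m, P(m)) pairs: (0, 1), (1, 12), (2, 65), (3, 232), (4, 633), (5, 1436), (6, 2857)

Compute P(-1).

First differences: 11, 53, 167, 401, 803, 1421. Second differences: 42, 114, 234, 402, 618. Third differences: 72, 120, 168, 216. Fourth differences: 48, 48, 48.
Level-4 differences are constant, so P has degree 4.
Fitting a degree-4 polynomial gives P(m) = 2m^4 + 7m² + 2m + 1.
Then P(-1) = 8.

8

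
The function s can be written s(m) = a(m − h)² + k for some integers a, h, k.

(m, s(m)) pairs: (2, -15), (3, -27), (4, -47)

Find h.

First differences -12, -20; second difference -8 = 2a, so a = -4.
Expanding, the m-coefficient is −2ah = 8h; matching it to the data gives h = 1, and then k = -11.
So s(m) = -4(m − 1)² − 11.
Hence h = 1.

1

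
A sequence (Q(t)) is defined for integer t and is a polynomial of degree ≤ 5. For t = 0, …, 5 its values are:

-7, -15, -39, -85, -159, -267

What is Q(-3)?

-19

Write Q(t) = at^5 + bt^4 + ct³ + dt² + et + p; the 6 given values yield a linear system in the 6 coefficients.
Solving, the top 2 coefficients vanish, and Q(t) = -t³ - 5t² - 2t - 7.
Then Q(-3) = -19.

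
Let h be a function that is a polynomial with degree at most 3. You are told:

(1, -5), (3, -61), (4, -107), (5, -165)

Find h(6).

-235

Write h(t) = at³ + bt² + ct + d; the 4 given values yield a linear system in the 4 coefficients.
Solving, the leading coefficient vanishes, and h(t) = -6t² - 4t + 5.
Then h(6) = -235.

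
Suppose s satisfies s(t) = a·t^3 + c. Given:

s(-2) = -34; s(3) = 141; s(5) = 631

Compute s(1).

11

From s(-2) = -34 and s(3) = 141: -8a + c = -34 and 27a + c = 141.
Subtracting: 35a = 175, so a = 5; then c = -34 − 5·(-8) = 6.
So s(t) = 5t³ + 6, and s(1) = 11.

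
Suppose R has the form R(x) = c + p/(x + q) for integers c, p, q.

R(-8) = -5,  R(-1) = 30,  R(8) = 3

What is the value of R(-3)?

-30

(R(x) − c)(x + q) = p for each data point; the three points give a linear system in c and q, then p follows.
Solving: c = 0, q = 2, p = 30, so R(x) = 30/(x + 2).
Then R(-3) = 0 + 30/(-1) = -30.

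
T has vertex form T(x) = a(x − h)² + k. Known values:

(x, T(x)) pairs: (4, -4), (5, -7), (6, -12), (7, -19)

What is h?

First differences -3, -5, -7; second difference -2 = 2a, so a = -1.
Expanding, the x-coefficient is −2ah = 2h; matching it to the data gives h = 3, and then k = -3.
So T(x) = -1(x − 3)² − 3.
Hence h = 3.

3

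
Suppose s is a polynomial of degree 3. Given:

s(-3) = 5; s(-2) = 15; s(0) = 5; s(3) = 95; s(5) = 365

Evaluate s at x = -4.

-31

Write s(x) = ax³ + bx² + cx + d; the 5 given values yield a linear system in the 4 coefficients.
Solving, s(x) = 2x³ + 5x² - 3x + 5.
Then s(-4) = -31.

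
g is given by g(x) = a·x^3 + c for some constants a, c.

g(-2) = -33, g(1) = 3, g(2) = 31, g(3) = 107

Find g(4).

From g(-2) = -33 and g(1) = 3: -8a + c = -33 and 1a + c = 3.
Subtracting: 9a = 36, so a = 4; then c = -33 − 4·(-8) = -1.
So g(x) = 4x³ − 1, and g(4) = 255.

255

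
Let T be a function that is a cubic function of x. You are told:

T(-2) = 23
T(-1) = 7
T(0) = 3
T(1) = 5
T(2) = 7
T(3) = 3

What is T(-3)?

57

First differences: -16, -4, 2, 2, -4. Second differences: 12, 6, 0, -6. Third differences: -6, -6, -6.
Level-3 differences are constant, so T has degree 3.
Fitting a degree-3 polynomial gives T(x) = -x³ + 3x² + 3.
Then T(-3) = 57.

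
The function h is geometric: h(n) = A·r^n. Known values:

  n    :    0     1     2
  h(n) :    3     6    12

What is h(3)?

24

Consecutive ratio: 6/3 = 2, and 12/6 = 2, so r = 2.
Then A·2^0 = 3 gives A = 3, and h(n) = 3·2^n.
h(3) = 3·2^3 = 24.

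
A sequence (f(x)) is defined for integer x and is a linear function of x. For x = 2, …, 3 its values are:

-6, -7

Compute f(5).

Write f(x) = ax + b; the 2 given values yield a linear system in the 2 coefficients.
Solving, f(x) = -x - 4.
Then f(5) = -9.

-9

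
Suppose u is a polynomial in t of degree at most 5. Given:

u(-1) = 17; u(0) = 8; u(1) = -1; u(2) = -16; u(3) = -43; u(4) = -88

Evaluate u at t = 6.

Write u(t) = at^5 + bt^4 + ct³ + dt² + et + p; the 6 given values yield a linear system in the 6 coefficients.
Solving, the top 2 coefficients vanish, and u(t) = -t³ - 8t + 8.
Then u(6) = -256.

-256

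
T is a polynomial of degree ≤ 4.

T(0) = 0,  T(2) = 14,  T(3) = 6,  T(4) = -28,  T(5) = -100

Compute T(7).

Write T(t) = at^4 + bt³ + ct² + dt + e; the 5 given values yield a linear system in the 5 coefficients.
Solving, the leading coefficient vanishes, and T(t) = -2t³ + 5t² + 5t.
Then T(7) = -406.

-406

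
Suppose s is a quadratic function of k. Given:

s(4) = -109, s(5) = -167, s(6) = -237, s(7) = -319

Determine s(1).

-7

Write s(k) = ak² + bk + c; the 4 given values yield a linear system in the 3 coefficients.
Solving, s(k) = -6k² - 4k + 3.
Then s(1) = -7.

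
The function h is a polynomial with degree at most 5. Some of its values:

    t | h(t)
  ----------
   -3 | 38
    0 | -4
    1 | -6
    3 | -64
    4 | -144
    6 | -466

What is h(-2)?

Write h(t) = at^5 + bt^4 + ct³ + dt² + et + p; the 6 given values yield a linear system in the 6 coefficients.
Solving, the top 2 coefficients vanish, and h(t) = -2t³ - t² + t - 4.
Then h(-2) = 6.

6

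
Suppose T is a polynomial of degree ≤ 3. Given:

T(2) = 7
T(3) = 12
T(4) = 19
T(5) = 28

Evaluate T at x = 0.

Write T(x) = ax³ + bx² + cx + d; the 4 given values yield a linear system in the 4 coefficients.
Solving, the leading coefficient vanishes, and T(x) = x² + 3.
Then T(0) = 3.

3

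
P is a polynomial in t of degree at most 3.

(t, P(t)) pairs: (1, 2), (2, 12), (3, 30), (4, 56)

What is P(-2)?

First differences: 10, 18, 26. Second differences: 8, 8.
Level-2 differences are constant, so P has degree 2.
Fitting a degree-2 polynomial gives P(t) = 4t² - 2t.
Then P(-2) = 20.

20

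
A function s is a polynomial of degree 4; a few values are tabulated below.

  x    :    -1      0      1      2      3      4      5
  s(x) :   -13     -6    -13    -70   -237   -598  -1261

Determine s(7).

First differences: 7, -7, -57, -167, -361, -663. Second differences: -14, -50, -110, -194, -302. Third differences: -36, -60, -84, -108. Fourth differences: -24, -24, -24.
Level-4 differences are constant, so s has degree 4.
Fitting a degree-4 polynomial gives s(x) = -x^4 - 4x³ - 6x² + 4x - 6.
Then s(7) = -4045.

-4045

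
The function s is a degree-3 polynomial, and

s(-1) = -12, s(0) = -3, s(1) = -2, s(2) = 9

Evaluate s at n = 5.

282

Write s(n) = an³ + bn² + cn + d; the 4 given values yield a linear system in the 4 coefficients.
Solving, s(n) = 3n³ - 4n² + 2n - 3.
Then s(5) = 282.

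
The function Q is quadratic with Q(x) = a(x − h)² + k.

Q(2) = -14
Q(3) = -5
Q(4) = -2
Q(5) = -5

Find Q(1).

First differences 9, 3, -3; second difference -6 = 2a, so a = -3.
Expanding, the x-coefficient is −2ah = 6h; matching it to the data gives h = 4, and then k = -2.
So Q(x) = -3(x − 4)² − 2.
Q(1) = -3·(-3)² − 2 = -29.

-29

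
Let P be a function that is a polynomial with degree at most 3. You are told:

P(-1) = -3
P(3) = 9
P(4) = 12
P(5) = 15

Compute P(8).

24

Write P(x) = ax³ + bx² + cx + d; the 4 given values yield a linear system in the 4 coefficients.
Solving, the top 2 coefficients vanish, and P(x) = 3x.
Then P(8) = 24.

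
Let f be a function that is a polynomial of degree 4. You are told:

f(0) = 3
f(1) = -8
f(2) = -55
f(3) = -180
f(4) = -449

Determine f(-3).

-120

Write f(m) = am^4 + bm³ + cm² + dm + e; the 5 given values yield a linear system in the 5 coefficients.
Solving, f(m) = -m^4 - m³ - 8m² - m + 3.
Then f(-3) = -120.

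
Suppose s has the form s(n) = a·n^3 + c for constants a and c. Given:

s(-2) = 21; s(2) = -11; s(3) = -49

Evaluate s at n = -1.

7

From s(-2) = 21 and s(2) = -11: -8a + c = 21 and 8a + c = -11.
Subtracting: 16a = -32, so a = -2; then c = 21 − (-2)·(-8) = 5.
So s(n) = -2n³ + 5, and s(-1) = 7.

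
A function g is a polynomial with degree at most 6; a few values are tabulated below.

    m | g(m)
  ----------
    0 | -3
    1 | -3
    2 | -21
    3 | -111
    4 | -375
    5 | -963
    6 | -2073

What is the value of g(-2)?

First differences: 0, -18, -90, -264, -588, -1110. Second differences: -18, -72, -174, -324, -522. Third differences: -54, -102, -150, -198. Fourth differences: -48, -48, -48.
Level-4 differences are constant, so g has degree 4.
Fitting a degree-4 polynomial gives g(m) = -2m^4 + 3m³ - 4m² + 3m - 3.
Then g(-2) = -81.

-81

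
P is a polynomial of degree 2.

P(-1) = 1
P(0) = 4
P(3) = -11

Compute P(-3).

Write P(k) = ak² + bk + c; the 3 given values yield a linear system in the 3 coefficients.
Solving, P(k) = -2k² + k + 4.
Then P(-3) = -17.

-17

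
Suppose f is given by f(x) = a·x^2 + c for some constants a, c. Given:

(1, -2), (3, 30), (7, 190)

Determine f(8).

250

From f(1) = -2 and f(3) = 30: 1a + c = -2 and 9a + c = 30.
Subtracting: 8a = 32, so a = 4; then c = -2 − 4·1 = -6.
So f(x) = 4x² − 6, and f(8) = 250.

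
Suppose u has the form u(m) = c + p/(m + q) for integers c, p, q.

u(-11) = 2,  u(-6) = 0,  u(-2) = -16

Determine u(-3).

-6

(u(m) − c)(m + q) = p for each data point; the three points give a linear system in c and q, then p follows.
Solving: c = 4, q = 1, p = 20, so u(m) = 4 + 20/(m + 1).
Then u(-3) = 4 + 20/(-2) = -6.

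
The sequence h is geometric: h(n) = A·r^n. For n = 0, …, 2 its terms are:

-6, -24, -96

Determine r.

Consecutive ratio: -24/(-6) = 4, and -96/(-24) = 4, so r = 4.
Then A·4^0 = -6 gives A = -6, and h(n) = -6·4^n.

4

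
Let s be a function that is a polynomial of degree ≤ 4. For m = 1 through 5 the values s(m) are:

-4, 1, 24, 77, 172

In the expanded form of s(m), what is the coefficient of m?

First differences: 5, 23, 53, 95. Second differences: 18, 30, 42. Third differences: 12, 12.
Level-3 differences are constant, so s has degree 3.
Fitting a degree-3 polynomial gives s(m) = 2m³ - 3m² - 3.
The coefficient of m is 0.

0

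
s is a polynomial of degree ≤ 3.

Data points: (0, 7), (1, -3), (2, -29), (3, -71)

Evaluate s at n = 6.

Write s(n) = an³ + bn² + cn + d; the 4 given values yield a linear system in the 4 coefficients.
Solving, the leading coefficient vanishes, and s(n) = -8n² - 2n + 7.
Then s(6) = -293.

-293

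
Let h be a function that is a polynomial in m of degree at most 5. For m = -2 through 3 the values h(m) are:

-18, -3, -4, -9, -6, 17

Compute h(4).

72

Write h(m) = am^5 + bm^4 + cm³ + dm² + em + p; the 6 given values yield a linear system in the 6 coefficients.
Solving, the top 2 coefficients vanish, and h(m) = 2m³ - 2m² - 5m - 4.
Then h(4) = 72.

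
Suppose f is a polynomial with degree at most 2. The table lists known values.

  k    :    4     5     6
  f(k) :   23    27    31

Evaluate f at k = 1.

11

First differences: 4, 4.
Level-1 differences are constant, so f has degree 1.
Fitting a degree-1 polynomial gives f(k) = 4k + 7.
Then f(1) = 11.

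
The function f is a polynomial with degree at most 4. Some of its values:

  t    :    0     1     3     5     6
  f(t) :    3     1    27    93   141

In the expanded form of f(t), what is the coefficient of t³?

0

Write f(t) = at^4 + bt³ + ct² + dt + e; the 5 given values yield a linear system in the 5 coefficients.
Solving, the top 2 coefficients vanish, and f(t) = 5t² - 7t + 3.
The coefficient of t³ is 0.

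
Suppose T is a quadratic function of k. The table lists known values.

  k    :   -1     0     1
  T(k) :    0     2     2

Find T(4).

Write T(k) = ak² + bk + c; the 3 given values yield a linear system in the 3 coefficients.
Solving, T(k) = -k² + k + 2.
Then T(4) = -10.

-10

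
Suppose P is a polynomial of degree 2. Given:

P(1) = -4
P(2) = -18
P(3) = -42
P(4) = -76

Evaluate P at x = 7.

-238

Write P(x) = ax² + bx + c; the 4 given values yield a linear system in the 3 coefficients.
Solving, P(x) = -5x² + x.
Then P(7) = -238.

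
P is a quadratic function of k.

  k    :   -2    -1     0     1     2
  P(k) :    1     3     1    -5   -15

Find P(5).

Write P(k) = ak² + bk + c; the 5 given values yield a linear system in the 3 coefficients.
Solving, P(k) = -2k² - 4k + 1.
Then P(5) = -69.

-69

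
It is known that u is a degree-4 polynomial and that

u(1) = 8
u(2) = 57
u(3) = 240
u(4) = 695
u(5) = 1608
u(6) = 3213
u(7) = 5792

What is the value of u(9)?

15240

First differences: 49, 183, 455, 913, 1605, 2579. Second differences: 134, 272, 458, 692, 974. Third differences: 138, 186, 234, 282. Fourth differences: 48, 48, 48.
Level-4 differences are constant, so u has degree 4.
Fitting a degree-4 polynomial gives u(n) = 2n^4 + 3n³ - n² + n + 3.
Then u(9) = 15240.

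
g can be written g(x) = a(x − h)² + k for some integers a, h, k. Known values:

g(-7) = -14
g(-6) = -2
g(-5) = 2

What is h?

First differences 12, 4; second difference -8 = 2a, so a = -4.
Expanding, the x-coefficient is −2ah = 8h; matching it to the data gives h = -5, and then k = 2.
So g(x) = -4(x + 5)² + 2.
Hence h = -5.

-5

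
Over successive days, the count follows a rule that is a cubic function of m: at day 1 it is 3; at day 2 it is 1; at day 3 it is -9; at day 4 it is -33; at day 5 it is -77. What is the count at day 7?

Write the value at m as u(m).
Write u(m) = am³ + bm² + cm + d; the 5 given values yield a linear system in the 4 coefficients.
Solving, u(m) = -m³ + 2m² - m + 3.
Then u(7) = -249.

-249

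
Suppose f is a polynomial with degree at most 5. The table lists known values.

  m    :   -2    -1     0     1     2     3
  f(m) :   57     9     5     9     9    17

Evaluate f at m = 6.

Write f(m) = am^5 + bm^4 + cm³ + dm² + em + p; the 6 given values yield a linear system in the 6 coefficients.
Solving, the leading coefficient vanishes, and f(m) = m^4 - 4m³ + 3m² + 4m + 5.
Then f(6) = 569.

569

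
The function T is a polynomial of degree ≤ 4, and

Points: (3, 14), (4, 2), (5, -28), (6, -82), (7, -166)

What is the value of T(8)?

-286

First differences: -12, -30, -54, -84. Second differences: -18, -24, -30. Third differences: -6, -6.
Level-3 differences are constant, so T has degree 3.
Fitting a degree-3 polynomial gives T(n) = -n³ + 3n² + 4n + 2.
Then T(8) = -286.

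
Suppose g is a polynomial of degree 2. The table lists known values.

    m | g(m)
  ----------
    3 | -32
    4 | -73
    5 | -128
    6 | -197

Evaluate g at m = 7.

First differences: -41, -55, -69. Second differences: -14, -14.
Level-2 differences are constant, so g has degree 2.
Fitting a degree-2 polynomial gives g(m) = -7m² + 8m + 7.
Then g(7) = -280.

-280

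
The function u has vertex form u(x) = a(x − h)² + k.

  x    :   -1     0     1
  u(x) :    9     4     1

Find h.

First differences -5, -3; second difference 2 = 2a, so a = 1.
Expanding, the x-coefficient is −2ah = -2h; matching it to the data gives h = 2, and then k = 0.
So u(x) = 1(x − 2)² + 0.
Hence h = 2.

2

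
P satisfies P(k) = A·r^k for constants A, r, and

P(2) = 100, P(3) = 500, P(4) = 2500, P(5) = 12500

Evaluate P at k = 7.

Consecutive ratio: 500/100 = 5, and 2500/500 = 5, so r = 5.
Then A·5^2 = 100 gives A = 4, and P(k) = 4·5^k.
P(7) = 4·5^7 = 312500.

312500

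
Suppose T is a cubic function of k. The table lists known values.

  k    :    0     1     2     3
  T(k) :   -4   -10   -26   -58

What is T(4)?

Write T(k) = ak³ + bk² + ck + d; the 4 given values yield a linear system in the 4 coefficients.
Solving, T(k) = -k³ - 2k² - 3k - 4.
Then T(4) = -112.

-112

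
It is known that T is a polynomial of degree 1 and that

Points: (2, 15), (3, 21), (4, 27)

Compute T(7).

First differences: 6, 6.
Level-1 differences are constant, so T has degree 1.
Fitting a degree-1 polynomial gives T(k) = 6k + 3.
Then T(7) = 45.

45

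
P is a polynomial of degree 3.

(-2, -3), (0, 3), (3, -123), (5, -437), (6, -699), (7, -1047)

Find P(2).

Write P(x) = ax³ + bx² + cx + d; the 6 given values yield a linear system in the 4 coefficients.
Solving, P(x) = -2x³ - 7x² - 3x + 3.
Then P(2) = -47.

-47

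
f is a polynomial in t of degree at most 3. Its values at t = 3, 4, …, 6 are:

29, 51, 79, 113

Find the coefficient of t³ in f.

First differences: 22, 28, 34. Second differences: 6, 6.
Level-2 differences are constant, so f has degree 2.
Fitting a degree-2 polynomial gives f(t) = 3t² + t - 1.
The coefficient of t³ is 0.

0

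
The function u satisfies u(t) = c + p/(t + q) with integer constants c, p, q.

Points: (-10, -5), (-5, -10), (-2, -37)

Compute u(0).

35

(u(t) − c)(t + q) = p for each data point; the three points give a linear system in c and q, then p follows.
Solving: c = -1, q = 1, p = 36, so u(t) = -1 + 36/(t + 1).
Then u(0) = -1 + 36/1 = 35.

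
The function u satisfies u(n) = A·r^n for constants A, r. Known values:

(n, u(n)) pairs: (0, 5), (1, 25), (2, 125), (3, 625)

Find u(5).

Consecutive ratio: 25/5 = 5, and 125/25 = 5, so r = 5.
Then A·5^0 = 5 gives A = 5, and u(n) = 5·5^n.
u(5) = 5·5^5 = 15625.

15625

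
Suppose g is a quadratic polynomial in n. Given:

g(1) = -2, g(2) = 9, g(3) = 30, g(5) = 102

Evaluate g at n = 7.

214

Write g(n) = an² + bn + c; the 4 given values yield a linear system in the 3 coefficients.
Solving, g(n) = 5n² - 4n - 3.
Then g(7) = 214.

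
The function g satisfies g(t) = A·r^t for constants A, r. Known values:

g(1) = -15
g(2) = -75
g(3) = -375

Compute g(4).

-1875

Consecutive ratio: -75/(-15) = 5, and -375/(-75) = 5, so r = 5.
Then A·5^1 = -15 gives A = -3, and g(t) = -3·5^t.
g(4) = -3·5^4 = -1875.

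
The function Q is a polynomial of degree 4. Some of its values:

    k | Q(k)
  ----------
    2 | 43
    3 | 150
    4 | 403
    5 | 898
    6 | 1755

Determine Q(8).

5155

Write Q(k) = ak^4 + bk³ + ck² + dk + e; the 5 given values yield a linear system in the 5 coefficients.
Solving, Q(k) = k^4 + 2k³ + 4k + 3.
Then Q(8) = 5155.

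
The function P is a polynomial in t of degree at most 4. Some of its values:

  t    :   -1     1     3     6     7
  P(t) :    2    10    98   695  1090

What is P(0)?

5

Write P(t) = at^4 + bt³ + ct² + dt + e; the 5 given values yield a linear system in the 5 coefficients.
Solving, the leading coefficient vanishes, and P(t) = 3t³ + t² + t + 5.
Then P(0) = 5.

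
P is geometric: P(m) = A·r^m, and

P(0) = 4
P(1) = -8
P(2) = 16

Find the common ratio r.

Consecutive ratio: -8/4 = -2, and 16/(-8) = -2, so r = -2.
Then A·(-2)^0 = 4 gives A = 4, and P(m) = 4·(-2)^m.

-2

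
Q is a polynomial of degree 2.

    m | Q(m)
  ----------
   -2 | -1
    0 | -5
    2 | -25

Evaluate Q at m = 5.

Write Q(m) = am² + bm + c; the 3 given values yield a linear system in the 3 coefficients.
Solving, Q(m) = -2m² - 6m - 5.
Then Q(5) = -85.

-85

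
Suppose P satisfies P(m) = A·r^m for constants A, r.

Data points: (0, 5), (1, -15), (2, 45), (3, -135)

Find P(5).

-1215

Consecutive ratio: -15/5 = -3, and 45/(-15) = -3, so r = -3.
Then A·(-3)^0 = 5 gives A = 5, and P(m) = 5·(-3)^m.
P(5) = 5·(-3)^5 = -1215.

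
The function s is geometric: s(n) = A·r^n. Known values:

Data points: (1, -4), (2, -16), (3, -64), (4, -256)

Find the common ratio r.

4

Consecutive ratio: -16/(-4) = 4, and -64/(-16) = 4, so r = 4.
Then A·4^1 = -4 gives A = -1, and s(n) = -1·4^n.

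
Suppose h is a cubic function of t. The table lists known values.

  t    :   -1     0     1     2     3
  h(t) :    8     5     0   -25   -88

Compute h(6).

Write h(t) = at³ + bt² + ct + d; the 5 given values yield a linear system in the 4 coefficients.
Solving, h(t) = -3t³ - t² - t + 5.
Then h(6) = -685.

-685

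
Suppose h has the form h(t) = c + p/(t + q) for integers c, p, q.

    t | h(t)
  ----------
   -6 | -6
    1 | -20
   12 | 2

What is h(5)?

16

(h(t) − c)(t + q) = p for each data point; the three points give a linear system in c and q, then p follows.
Solving: c = -2, q = -3, p = 36, so h(t) = -2 + 36/(t − 3).
Then h(5) = -2 + 36/2 = 16.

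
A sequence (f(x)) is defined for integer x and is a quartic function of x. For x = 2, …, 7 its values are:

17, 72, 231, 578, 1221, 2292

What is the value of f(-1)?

First differences: 55, 159, 347, 643, 1071. Second differences: 104, 188, 296, 428. Third differences: 84, 108, 132. Fourth differences: 24, 24.
Level-4 differences are constant, so f has degree 4.
Fitting a degree-4 polynomial gives f(x) = x^4 - 3x² + 5x + 3.
Then f(-1) = -4.

-4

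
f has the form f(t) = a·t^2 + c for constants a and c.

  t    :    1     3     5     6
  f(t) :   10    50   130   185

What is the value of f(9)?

From f(1) = 10 and f(3) = 50: 1a + c = 10 and 9a + c = 50.
Subtracting: 8a = 40, so a = 5; then c = 10 − 5·1 = 5.
So f(t) = 5t² + 5, and f(9) = 410.

410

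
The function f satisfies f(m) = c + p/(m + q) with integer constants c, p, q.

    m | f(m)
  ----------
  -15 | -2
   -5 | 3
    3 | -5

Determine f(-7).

(f(m) − c)(m + q) = p for each data point; the three points give a linear system in c and q, then p follows.
Solving: c = -3, q = 3, p = -12, so f(m) = -3 − 12/(m + 3).
Then f(-7) = -3 − 12/(-4) = 0.

0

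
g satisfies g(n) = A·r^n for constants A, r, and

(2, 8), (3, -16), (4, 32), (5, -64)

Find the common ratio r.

-2

Consecutive ratio: -16/8 = -2, and 32/(-16) = -2, so r = -2.
Then A·(-2)^2 = 8 gives A = 2, and g(n) = 2·(-2)^n.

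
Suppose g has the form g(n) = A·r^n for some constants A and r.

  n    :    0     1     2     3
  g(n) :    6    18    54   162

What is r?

3

Consecutive ratio: 18/6 = 3, and 54/18 = 3, so r = 3.
Then A·3^0 = 6 gives A = 6, and g(n) = 6·3^n.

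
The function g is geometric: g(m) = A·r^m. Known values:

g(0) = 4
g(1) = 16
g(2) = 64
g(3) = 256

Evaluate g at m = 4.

Consecutive ratio: 16/4 = 4, and 64/16 = 4, so r = 4.
Then A·4^0 = 4 gives A = 4, and g(m) = 4·4^m.
g(4) = 4·4^4 = 1024.

1024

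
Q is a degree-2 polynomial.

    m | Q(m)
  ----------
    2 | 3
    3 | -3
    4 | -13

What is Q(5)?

-27

Write Q(m) = am² + bm + c; the 3 given values yield a linear system in the 3 coefficients.
Solving, Q(m) = -2m² + 4m + 3.
Then Q(5) = -27.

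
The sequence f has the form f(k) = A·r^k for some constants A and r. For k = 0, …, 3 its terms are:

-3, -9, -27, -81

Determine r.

3

Consecutive ratio: -9/(-3) = 3, and -27/(-9) = 3, so r = 3.
Then A·3^0 = -3 gives A = -3, and f(k) = -3·3^k.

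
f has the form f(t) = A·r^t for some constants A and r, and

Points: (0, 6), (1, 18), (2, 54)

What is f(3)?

Consecutive ratio: 18/6 = 3, and 54/18 = 3, so r = 3.
Then A·3^0 = 6 gives A = 6, and f(t) = 6·3^t.
f(3) = 6·3^3 = 162.

162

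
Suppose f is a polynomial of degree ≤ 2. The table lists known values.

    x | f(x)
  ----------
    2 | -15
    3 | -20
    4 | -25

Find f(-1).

First differences: -5, -5.
Level-1 differences are constant, so f has degree 1.
Fitting a degree-1 polynomial gives f(x) = -5x - 5.
Then f(-1) = 0.

0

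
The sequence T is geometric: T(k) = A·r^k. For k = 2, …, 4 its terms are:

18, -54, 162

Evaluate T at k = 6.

1458

Consecutive ratio: -54/18 = -3, and 162/(-54) = -3, so r = -3.
Then A·(-3)^2 = 18 gives A = 2, and T(k) = 2·(-3)^k.
T(6) = 2·(-3)^6 = 1458.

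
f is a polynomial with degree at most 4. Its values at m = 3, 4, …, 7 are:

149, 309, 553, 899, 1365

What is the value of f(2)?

55

First differences: 160, 244, 346, 466. Second differences: 84, 102, 120. Third differences: 18, 18.
Level-3 differences are constant, so f has degree 3.
Fitting a degree-3 polynomial gives f(m) = 3m³ + 6m² + 7m - 7.
Then f(2) = 55.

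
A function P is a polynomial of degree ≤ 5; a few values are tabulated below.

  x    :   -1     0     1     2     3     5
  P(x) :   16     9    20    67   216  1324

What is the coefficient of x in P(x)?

Write P(x) = ax^5 + bx^4 + cx³ + dx² + ex + p; the 6 given values yield a linear system in the 6 coefficients.
Solving, the leading coefficient vanishes, and P(x) = 2x^4 - x³ + 7x² + 3x + 9.
The coefficient of x is 3.

3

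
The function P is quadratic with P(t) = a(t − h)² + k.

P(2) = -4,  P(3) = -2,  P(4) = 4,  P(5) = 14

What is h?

2

First differences 2, 6, 10; second difference 4 = 2a, so a = 2.
Expanding, the t-coefficient is −2ah = -4h; matching it to the data gives h = 2, and then k = -4.
So P(t) = 2(t − 2)² − 4.
Hence h = 2.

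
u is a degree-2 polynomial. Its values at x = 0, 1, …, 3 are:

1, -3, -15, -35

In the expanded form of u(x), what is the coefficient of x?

First differences: -4, -12, -20. Second differences: -8, -8.
Level-2 differences are constant, so u has degree 2.
Fitting a degree-2 polynomial gives u(x) = -4x² + 1.
The coefficient of x is 0.

0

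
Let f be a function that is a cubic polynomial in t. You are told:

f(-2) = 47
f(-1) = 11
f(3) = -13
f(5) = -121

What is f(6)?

-241

Write f(t) = at³ + bt² + ct + d; the 4 given values yield a linear system in the 4 coefficients.
Solving, f(t) = -2t³ + 6t² - 4t - 1.
Then f(6) = -241.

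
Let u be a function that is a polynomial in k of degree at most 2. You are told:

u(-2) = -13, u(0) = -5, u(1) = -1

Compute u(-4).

-21

Write u(k) = ak² + bk + c; the 3 given values yield a linear system in the 3 coefficients.
Solving, the leading coefficient vanishes, and u(k) = 4k - 5.
Then u(-4) = -21.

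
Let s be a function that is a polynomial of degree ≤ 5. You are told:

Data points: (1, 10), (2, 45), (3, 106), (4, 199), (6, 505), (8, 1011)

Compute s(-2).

1

Write s(m) = am^5 + bm^4 + cm³ + dm² + em + p; the 6 given values yield a linear system in the 6 coefficients.
Solving, the top 2 coefficients vanish, and s(m) = m³ + 7m² + 7m - 5.
Then s(-2) = 1.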